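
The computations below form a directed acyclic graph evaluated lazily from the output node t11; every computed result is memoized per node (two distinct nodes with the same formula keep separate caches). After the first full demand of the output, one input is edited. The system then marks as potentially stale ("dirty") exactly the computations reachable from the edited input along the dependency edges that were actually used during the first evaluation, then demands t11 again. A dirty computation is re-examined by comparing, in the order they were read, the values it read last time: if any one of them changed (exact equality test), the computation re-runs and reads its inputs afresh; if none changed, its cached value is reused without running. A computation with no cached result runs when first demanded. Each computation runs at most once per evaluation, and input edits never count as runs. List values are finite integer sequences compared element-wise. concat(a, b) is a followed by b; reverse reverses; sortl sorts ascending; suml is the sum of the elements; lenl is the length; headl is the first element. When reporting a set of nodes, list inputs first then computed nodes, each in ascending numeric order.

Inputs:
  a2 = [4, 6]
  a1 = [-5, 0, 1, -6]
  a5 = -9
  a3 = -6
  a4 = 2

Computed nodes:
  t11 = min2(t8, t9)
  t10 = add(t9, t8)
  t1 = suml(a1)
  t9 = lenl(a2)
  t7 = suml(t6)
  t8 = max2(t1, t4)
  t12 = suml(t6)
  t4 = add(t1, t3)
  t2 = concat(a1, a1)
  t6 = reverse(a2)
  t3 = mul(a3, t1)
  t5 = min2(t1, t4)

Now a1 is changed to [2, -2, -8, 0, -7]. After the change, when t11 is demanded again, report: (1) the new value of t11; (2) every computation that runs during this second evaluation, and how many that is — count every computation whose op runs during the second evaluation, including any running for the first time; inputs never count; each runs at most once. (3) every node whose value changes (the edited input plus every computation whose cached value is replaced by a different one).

First demand of the output computes:
  t1 = suml([-5, 0, 1, -6]) = -10
  t3 = mul(-6, -10) = 60
  t4 = add(-10, 60) = 50
  t8 = max2(-10, 50) = 50
  t9 = lenl([4, 6]) = 2
  t11 = min2(50, 2) = 2

After the edit, cleaning proceeds:
  t1: a read changed (a1 [-5, 0, 1, -6]->[2, -2, -8, 0, -7]) — executes, giving -15.
  t3: a read changed (t1 -10->-15) — executes, giving 90.
  t4: a read changed (t1 -10->-15; t3 60->90) — executes, giving 75.
  t8: a read changed (t1 -10->-15; t4 50->75) — executes, giving 75.
  t11: a read changed (t8 50->75) — executes, giving 2 — identical to its old value.

Demanding t11 again yields 2.
5 computations run: t1, t3, t4, t8, t11.
The nodes whose values change: a1, t1, t3, t4, t8.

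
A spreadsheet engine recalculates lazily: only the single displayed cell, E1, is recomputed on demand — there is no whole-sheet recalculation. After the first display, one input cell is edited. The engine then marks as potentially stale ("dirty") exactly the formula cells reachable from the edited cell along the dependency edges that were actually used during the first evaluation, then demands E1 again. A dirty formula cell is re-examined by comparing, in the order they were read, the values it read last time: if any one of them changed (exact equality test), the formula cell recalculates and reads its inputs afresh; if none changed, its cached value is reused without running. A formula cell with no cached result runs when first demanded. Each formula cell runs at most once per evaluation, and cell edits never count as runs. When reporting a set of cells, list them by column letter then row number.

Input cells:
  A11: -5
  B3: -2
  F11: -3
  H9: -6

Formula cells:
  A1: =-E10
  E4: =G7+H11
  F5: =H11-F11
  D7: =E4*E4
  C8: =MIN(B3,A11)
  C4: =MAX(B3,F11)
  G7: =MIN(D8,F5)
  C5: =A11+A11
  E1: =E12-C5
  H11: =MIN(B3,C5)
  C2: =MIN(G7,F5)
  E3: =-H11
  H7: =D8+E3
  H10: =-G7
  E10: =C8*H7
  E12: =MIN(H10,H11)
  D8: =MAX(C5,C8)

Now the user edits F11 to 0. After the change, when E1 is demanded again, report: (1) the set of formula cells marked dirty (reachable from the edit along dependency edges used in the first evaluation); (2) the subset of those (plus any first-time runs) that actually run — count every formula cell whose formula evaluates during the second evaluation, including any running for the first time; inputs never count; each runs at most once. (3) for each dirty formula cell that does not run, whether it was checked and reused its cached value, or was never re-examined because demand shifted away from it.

First evaluation (everything demanded from the output):
  C5 = -5 + -5 = -10
  C8 = MIN(-2, -5) = -5
  D8 = MAX(-10, -5) = -5
  H11 = MIN(-2, -10) = -10
  F5 = -10 - -3 = -7
  G7 = MIN(-5, -7) = -7
  H10 = -(-7) = 7
  E12 = MIN(7, -10) = -10
  E1 = -10 - -10 = 0

Propagation after the edit:
  F5: runs — F11 -3->0; result -10.
  G7: runs — F5 -7->-10; result -10.
  H10: runs — G7 -7->-10; result 10.
  E12: runs — H10 7->10; result -10 (same value as before).
  E1: checked — values it read are unchanged (E12 unchanged, C5 unchanged); reused cached 0 without running.

Key observation: the change is absorbed at E12 — it re-runs but produces the same value, and the output's value is unchanged.

Marked dirty: E1, E12, F5, G7, H10.
Formula cells that run: E12, F5, G7, H10 — 4 in total.
Checked but reused from cache: E1.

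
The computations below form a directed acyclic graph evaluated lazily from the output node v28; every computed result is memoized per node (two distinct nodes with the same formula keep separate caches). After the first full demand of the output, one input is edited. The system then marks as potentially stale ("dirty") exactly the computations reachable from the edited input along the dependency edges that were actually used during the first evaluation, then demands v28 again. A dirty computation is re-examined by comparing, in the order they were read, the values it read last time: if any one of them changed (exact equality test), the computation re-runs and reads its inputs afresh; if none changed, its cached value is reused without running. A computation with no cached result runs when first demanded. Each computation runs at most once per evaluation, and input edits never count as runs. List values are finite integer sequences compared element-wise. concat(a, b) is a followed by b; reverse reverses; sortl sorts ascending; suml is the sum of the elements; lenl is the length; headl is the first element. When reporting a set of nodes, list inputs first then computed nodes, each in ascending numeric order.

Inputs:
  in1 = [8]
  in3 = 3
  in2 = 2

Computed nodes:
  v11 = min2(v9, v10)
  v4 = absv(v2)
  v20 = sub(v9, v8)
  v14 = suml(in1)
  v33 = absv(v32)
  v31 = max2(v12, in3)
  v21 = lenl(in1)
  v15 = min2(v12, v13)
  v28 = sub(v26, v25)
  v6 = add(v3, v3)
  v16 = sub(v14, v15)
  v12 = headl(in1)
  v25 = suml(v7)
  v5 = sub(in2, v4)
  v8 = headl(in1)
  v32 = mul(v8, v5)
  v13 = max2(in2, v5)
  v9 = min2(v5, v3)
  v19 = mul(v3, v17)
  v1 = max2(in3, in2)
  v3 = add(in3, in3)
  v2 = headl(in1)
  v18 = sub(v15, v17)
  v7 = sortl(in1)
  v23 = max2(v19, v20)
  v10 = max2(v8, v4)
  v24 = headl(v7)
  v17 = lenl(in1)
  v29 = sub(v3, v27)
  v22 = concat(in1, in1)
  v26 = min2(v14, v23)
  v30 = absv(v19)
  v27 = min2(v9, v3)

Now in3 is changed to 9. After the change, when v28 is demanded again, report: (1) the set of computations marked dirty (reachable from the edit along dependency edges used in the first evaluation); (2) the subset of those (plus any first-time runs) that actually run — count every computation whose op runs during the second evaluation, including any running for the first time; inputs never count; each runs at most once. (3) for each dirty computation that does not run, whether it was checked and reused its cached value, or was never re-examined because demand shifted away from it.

The edit dirties: v3, v9, v19, v20, v23, v26, v28.
6 computations run: v3, v9, v19, v23, v26, v28.
Cache hits after checking: v20.
Note where the cutoff bites: v20 is checked, finds nothing changed, and keeps its cache.

First demand of the output computes:
  v2 = headl([8]) = 8
  v3 = add(3, 3) = 6
  v4 = absv(8) = 8
  v5 = sub(2, 8) = -6
  v7 = sortl([8]) = [8]
  v8 = headl([8]) = 8
  v9 = min2(-6, 6) = -6
  v14 = suml([8]) = 8
  v17 = lenl([8]) = 1
  v19 = mul(6, 1) = 6
  v20 = sub(-6, 8) = -14
  v23 = max2(6, -14) = 6
  v25 = suml([8]) = 8
  v26 = min2(8, 6) = 6
  v28 = sub(6, 8) = -2

After the edit, cleaning proceeds:
  v3: a read changed (in3 3->9; in3 3->9) — executes, giving 18.
  v9: a read changed (v3 6->18) — executes, giving -6 — identical to its old value.
  v19: a read changed (v3 6->18) — executes, giving 18.
  v20: dirty, but its reads are unchanged (v9 unchanged, v8 unchanged); cached -14 stands.
  v23: a read changed (v19 6->18) — executes, giving 18.
  v26: a read changed (v23 6->18) — executes, giving 8.
  v28: a read changed (v26 6->8) — executes, giving 0.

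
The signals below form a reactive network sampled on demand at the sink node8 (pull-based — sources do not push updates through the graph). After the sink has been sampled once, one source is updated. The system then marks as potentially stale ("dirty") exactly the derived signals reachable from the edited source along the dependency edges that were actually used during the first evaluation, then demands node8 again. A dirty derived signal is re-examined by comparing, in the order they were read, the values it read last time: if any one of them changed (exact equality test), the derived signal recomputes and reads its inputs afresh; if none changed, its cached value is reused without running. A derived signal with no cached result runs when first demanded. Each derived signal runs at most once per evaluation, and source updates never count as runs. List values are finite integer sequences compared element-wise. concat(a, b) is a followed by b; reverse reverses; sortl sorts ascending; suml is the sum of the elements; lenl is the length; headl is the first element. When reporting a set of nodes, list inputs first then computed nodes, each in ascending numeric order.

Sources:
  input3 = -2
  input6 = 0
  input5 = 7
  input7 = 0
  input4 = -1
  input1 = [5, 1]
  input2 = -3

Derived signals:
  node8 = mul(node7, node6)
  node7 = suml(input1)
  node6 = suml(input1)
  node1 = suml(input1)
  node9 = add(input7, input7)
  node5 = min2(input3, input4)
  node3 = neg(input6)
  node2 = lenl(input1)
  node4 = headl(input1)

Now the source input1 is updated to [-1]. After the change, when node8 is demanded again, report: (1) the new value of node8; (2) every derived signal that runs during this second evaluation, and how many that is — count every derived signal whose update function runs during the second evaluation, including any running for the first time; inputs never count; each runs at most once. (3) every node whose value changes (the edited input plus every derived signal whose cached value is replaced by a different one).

node8 now evaluates to 1.
Run set: node6, node7, node8 (3 run).
Changed values: input1, node6, node7, node8.

Initial pass — values computed on the first demand:
  node6 = suml([5, 1]) = 6
  node7 = suml([5, 1]) = 6
  node8 = mul(6, 6) = 36

Second demand — change propagation:
  node6: re-runs because input1 [5, 1]->[-1]; new result -1.
  node7: re-runs because input1 [5, 1]->[-1]; new result -1.
  node8: re-runs because node7 6->-1; node6 6->-1; new result 1.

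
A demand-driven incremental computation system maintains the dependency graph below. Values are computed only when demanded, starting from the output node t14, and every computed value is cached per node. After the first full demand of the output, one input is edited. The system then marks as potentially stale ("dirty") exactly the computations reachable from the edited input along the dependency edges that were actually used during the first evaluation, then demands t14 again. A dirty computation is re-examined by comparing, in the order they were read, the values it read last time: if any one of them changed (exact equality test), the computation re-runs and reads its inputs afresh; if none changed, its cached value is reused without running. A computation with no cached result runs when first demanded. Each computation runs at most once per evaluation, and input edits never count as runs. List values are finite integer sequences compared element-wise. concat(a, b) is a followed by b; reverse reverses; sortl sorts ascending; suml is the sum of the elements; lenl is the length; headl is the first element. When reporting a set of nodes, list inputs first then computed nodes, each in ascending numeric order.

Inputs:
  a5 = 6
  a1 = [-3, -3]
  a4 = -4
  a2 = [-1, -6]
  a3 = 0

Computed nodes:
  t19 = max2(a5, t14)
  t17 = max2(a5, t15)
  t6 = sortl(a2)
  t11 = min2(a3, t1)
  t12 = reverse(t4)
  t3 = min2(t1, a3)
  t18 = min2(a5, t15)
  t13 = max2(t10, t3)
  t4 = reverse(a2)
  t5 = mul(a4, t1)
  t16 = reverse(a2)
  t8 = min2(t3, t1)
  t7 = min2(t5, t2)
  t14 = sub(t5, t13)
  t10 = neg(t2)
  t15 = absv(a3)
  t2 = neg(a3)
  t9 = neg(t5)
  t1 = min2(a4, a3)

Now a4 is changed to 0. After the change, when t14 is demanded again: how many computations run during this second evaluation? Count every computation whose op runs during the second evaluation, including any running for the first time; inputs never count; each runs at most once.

First evaluation (everything demanded from the output):
  t1 = min2(-4, 0) = -4
  t2 = neg(0) = 0
  t3 = min2(-4, 0) = -4
  t5 = mul(-4, -4) = 16
  t10 = neg(0) = 0
  t13 = max2(0, -4) = 0
  t14 = sub(16, 0) = 16

Propagation after the edit:
  t1: runs — a4 -4->0; result 0.
  t3: runs — t1 -4->0; result 0.
  t5: runs — a4 -4->0; t1 -4->0; result 0.
  t13: runs — t3 -4->0; result 0 (same value as before).
  t14: runs — t5 16->0; result 0.

Computations that run: t1, t3, t5, t13, t14 — 5 in total.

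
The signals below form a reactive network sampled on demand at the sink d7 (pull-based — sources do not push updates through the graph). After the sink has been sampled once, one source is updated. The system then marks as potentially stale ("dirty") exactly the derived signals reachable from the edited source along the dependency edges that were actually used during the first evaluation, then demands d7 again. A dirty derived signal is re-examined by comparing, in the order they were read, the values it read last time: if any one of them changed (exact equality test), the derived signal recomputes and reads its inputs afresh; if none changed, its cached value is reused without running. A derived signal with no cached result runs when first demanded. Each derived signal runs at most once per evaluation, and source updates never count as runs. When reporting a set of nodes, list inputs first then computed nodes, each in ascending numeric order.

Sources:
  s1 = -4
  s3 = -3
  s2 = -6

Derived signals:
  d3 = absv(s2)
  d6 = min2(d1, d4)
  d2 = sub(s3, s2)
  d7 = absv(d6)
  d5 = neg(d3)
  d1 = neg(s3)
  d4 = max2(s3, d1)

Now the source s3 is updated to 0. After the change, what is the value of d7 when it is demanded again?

Initial pass — values computed on the first demand:
  d1 = neg(-3) = 3
  d4 = max2(-3, 3) = 3
  d6 = min2(3, 3) = 3
  d7 = absv(3) = 3

Second demand — change propagation:
  d1: re-runs because s3 -3->0; new result 0.
  d4: re-runs because s3 -3->0; d1 3->0; new result 0.
  d6: re-runs because d1 3->0; d4 3->0; new result 0.
  d7: re-runs because d6 3->0; new result 0.

d7 now evaluates to 0.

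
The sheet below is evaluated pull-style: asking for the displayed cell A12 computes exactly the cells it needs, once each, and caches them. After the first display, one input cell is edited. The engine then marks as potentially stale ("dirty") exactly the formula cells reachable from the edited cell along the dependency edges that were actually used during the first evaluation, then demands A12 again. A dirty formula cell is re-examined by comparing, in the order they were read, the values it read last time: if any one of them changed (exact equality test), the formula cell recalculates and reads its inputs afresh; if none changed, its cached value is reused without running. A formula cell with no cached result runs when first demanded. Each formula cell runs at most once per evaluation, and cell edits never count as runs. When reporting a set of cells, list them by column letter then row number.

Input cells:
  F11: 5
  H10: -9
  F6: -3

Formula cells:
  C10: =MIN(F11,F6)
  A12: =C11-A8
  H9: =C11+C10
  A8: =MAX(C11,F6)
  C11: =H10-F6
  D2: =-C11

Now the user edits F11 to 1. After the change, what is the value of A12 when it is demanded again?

Demanding A12 again yields -3.
Note the shortcut — F11 feeds only undemanded nodes, so no recomputation happens.

First demand of the output computes:
  C11 = -9 - -3 = -6
  A8 = MAX(-6, -3) = -3
  A12 = -6 - -3 = -3

After the edit, cleaning proceeds:
  F11 only reaches undemanded nodes; the second demand re-runs nothing.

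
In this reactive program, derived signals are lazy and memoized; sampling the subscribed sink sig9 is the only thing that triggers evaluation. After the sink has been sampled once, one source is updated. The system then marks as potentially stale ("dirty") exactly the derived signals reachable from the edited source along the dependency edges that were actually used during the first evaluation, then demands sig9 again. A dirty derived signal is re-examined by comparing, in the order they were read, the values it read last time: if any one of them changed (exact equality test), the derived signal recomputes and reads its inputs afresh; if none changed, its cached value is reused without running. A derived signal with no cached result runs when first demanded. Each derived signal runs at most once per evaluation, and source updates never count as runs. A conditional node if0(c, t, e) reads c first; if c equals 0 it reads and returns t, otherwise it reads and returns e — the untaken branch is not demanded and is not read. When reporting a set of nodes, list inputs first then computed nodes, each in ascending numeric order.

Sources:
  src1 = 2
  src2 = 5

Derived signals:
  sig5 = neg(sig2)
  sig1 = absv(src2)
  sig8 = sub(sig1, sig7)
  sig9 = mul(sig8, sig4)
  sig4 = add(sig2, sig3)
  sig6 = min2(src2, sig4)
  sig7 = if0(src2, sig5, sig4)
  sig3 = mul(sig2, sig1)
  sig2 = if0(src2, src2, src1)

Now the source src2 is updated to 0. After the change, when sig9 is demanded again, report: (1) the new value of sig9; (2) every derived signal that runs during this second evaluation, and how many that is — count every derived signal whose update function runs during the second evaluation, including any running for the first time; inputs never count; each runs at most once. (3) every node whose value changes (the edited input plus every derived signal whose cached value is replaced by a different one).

Demanding sig9 again yields 0.
8 derived signals run: sig1, sig2, sig3, sig4, sig5, sig7, sig8, sig9.
The nodes whose values change: src2, sig1, sig2, sig3, sig4, sig7, sig8, sig9.
Note the branch switch — sig5 had no cache and runs now for the first time.

First demand of the output computes:
  sig1 = absv(5) = 5
  sig2 = if0(src2=5 -> else branch src1) = 2
  sig3 = mul(2, 5) = 10
  sig4 = add(2, 10) = 12
  sig7 = if0(src2=5 -> else branch sig4) = 12
  sig8 = sub(5, 12) = -7
  sig9 = mul(-7, 12) = -84

After the edit, cleaning proceeds:
  sig1: a read changed (src2 5->0) — executes, giving 0.
  sig2: a read changed (src2 5->0) — executes, giving 0.
  sig3: a read changed (sig2 2->0; sig1 5->0) — executes, giving 0.
  sig4: a read changed (sig2 2->0; sig3 10->0) — executes, giving 0.
  sig5: had never run; runs now, result 0.
  sig7: a read changed (src2 5->0; sig4 12->0) — executes, giving 0.
  sig8: a read changed (sig1 5->0; sig7 12->0) — executes, giving 0.
  sig9: a read changed (sig8 -7->0; sig4 12->0) — executes, giving 0.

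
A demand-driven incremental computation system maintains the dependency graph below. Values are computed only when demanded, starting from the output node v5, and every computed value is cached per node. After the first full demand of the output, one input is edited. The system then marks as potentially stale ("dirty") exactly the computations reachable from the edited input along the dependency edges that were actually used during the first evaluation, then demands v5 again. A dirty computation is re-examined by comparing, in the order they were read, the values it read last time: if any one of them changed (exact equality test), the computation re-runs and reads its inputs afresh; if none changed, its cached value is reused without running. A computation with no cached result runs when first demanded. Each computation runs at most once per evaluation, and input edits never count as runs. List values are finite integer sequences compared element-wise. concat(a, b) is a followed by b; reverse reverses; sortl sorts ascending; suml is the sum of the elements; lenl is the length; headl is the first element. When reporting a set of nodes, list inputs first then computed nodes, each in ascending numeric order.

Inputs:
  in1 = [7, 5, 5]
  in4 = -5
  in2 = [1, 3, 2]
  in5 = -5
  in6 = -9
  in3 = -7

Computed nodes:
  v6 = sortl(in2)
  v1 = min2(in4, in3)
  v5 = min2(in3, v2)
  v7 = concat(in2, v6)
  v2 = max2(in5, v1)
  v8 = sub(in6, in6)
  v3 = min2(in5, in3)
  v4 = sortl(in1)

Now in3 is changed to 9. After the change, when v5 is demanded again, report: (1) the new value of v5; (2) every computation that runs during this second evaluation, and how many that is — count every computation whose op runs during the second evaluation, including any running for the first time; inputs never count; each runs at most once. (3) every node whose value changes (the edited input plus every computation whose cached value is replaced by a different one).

New value of v5: -5.
Computations that run: v1, v2, v5 — 3 in total.
Values that change: in3, v1, v5.

First evaluation (everything demanded from the output):
  v1 = min2(-5, -7) = -7
  v2 = max2(-5, -7) = -5
  v5 = min2(-7, -5) = -7

Propagation after the edit:
  v1: runs — in3 -7->9; result -5.
  v2: runs — v1 -7->-5; result -5 (same value as before).
  v5: runs — in3 -7->9; result -5.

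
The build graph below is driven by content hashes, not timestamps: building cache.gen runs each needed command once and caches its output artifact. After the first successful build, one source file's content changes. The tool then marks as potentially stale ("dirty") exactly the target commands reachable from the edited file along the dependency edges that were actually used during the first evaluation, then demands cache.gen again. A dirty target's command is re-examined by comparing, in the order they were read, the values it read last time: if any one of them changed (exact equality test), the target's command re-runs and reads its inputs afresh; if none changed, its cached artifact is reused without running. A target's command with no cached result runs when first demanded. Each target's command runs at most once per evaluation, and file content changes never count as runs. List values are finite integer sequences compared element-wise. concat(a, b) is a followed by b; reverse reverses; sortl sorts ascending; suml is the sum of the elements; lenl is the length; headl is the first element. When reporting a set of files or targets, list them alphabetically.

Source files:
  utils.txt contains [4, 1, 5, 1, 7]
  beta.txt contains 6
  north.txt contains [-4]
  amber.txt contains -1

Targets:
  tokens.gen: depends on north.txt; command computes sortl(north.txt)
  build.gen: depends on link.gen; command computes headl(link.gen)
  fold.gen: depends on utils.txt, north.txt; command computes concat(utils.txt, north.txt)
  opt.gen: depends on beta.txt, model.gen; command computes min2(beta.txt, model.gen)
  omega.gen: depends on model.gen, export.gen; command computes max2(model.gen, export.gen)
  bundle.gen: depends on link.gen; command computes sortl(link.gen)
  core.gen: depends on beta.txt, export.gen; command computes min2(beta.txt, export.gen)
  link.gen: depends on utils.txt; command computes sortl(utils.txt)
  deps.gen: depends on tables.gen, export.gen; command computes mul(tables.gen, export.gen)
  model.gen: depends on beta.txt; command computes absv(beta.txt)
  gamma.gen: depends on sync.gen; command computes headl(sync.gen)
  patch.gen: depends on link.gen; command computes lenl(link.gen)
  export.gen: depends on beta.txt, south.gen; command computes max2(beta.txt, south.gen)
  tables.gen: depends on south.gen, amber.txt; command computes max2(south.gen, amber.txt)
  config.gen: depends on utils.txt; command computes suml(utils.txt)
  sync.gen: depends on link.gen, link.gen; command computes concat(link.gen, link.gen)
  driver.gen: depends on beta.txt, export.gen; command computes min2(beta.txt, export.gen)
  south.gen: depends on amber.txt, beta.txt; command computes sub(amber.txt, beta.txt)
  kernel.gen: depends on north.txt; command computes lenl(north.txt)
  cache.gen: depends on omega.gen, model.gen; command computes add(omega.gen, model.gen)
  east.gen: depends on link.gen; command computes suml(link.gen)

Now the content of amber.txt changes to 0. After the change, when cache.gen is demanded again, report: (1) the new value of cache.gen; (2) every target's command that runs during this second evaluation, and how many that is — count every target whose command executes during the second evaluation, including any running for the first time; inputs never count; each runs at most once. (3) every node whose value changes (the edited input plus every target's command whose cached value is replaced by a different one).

Initial pass — values computed on the first demand:
  model.gen = absv(6) = 6
  south.gen = sub(-1, 6) = -7
  export.gen = max2(6, -7) = 6
  omega.gen = max2(6, 6) = 6
  cache.gen = add(6, 6) = 12

Second demand — change propagation:
  south.gen: re-runs because amber.txt -1->0; new result -6.
  export.gen: re-runs because south.gen -7->-6; new result 6 (unchanged).
  omega.gen: re-examined; everything it read last time is the same (model.gen unchanged, export.gen unchanged) — cache 6 kept, no run.
  cache.gen: re-examined; everything it read last time is the same (omega.gen unchanged, model.gen unchanged) — cache 12 kept, no run.

The important point: export.gen recomputes to an identical value, and the output ends up unchanged.

cache.gen now evaluates to 12.
Run set: export.gen, south.gen (2 run).
Changed values: amber.txt, south.gen.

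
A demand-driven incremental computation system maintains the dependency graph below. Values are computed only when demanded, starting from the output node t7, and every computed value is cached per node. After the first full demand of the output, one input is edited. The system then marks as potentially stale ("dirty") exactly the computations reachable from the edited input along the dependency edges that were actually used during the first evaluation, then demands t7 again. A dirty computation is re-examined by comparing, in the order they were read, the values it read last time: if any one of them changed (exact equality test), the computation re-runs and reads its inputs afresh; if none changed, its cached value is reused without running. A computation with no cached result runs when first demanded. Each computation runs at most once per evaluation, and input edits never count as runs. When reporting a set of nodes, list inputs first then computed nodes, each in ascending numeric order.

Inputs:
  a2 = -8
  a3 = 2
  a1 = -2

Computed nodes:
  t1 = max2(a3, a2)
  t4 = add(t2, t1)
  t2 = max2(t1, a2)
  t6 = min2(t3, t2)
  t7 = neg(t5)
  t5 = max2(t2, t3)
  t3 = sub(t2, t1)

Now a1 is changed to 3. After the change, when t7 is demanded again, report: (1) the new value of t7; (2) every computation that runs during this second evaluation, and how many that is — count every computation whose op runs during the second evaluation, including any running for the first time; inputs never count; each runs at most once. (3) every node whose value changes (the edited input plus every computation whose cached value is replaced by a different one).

First evaluation (everything demanded from the output):
  t1 = max2(2, -8) = 2
  t2 = max2(2, -8) = 2
  t3 = sub(2, 2) = 0
  t5 = max2(2, 0) = 2
  t7 = neg(2) = -2

Propagation after the edit:
  a1 feeds no computation that the output demands — nothing is marked dirty and nothing runs.

Key observation: a1 is never demanded by the output, so the edit triggers no recomputation at all.

New value of t7: -2.
Computations that run: none — 0 in total.
Values that change: a1.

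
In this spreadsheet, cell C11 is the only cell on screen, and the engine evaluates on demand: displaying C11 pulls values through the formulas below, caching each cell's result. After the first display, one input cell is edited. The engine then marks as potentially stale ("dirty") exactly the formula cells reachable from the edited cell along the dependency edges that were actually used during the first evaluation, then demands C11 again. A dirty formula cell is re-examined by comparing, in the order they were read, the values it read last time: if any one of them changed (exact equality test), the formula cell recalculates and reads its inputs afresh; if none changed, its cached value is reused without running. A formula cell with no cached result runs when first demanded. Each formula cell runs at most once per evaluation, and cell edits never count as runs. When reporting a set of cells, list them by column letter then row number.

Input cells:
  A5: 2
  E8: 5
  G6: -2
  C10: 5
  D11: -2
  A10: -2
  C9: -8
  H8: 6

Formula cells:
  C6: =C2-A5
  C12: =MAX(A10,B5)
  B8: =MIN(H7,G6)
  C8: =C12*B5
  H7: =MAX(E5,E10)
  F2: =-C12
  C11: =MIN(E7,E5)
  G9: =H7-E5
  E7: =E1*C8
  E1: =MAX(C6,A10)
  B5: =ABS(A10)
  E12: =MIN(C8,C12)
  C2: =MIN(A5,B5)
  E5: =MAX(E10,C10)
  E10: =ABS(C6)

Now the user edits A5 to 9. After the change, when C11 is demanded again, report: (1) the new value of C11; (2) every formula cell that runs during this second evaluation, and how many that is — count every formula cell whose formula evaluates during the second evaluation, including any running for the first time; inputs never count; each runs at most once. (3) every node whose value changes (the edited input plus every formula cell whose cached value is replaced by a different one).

Initial pass — values computed on the first demand:
  B5 = ABS(-2) = 2
  C2 = MIN(2, 2) = 2
  C6 = 2 - 2 = 0
  C12 = MAX(-2, 2) = 2
  C8 = 2 * 2 = 4
  E1 = MAX(0, -2) = 0
  E7 = 0 * 4 = 0
  E10 = ABS(0) = 0
  E5 = MAX(0, 5) = 5
  C11 = MIN(0, 5) = 0

Second demand — change propagation:
  C2: re-runs because A5 2->9; new result 2 (unchanged).
  C6: re-runs because A5 2->9; new result -7.
  E1: re-runs because C6 0->-7; new result -2.
  E7: re-runs because E1 0->-2; new result -8.
  E10: re-runs because C6 0->-7; new result 7.
  E5: re-runs because E10 0->7; new result 7.
  C11: re-runs because E7 0->-8; E5 5->7; new result -8.

C11 now evaluates to -8.
Run set: C2, C6, C11, E1, E5, E7, E10 (7 run).
Changed values: A5, C6, C11, E1, E5, E7, E10.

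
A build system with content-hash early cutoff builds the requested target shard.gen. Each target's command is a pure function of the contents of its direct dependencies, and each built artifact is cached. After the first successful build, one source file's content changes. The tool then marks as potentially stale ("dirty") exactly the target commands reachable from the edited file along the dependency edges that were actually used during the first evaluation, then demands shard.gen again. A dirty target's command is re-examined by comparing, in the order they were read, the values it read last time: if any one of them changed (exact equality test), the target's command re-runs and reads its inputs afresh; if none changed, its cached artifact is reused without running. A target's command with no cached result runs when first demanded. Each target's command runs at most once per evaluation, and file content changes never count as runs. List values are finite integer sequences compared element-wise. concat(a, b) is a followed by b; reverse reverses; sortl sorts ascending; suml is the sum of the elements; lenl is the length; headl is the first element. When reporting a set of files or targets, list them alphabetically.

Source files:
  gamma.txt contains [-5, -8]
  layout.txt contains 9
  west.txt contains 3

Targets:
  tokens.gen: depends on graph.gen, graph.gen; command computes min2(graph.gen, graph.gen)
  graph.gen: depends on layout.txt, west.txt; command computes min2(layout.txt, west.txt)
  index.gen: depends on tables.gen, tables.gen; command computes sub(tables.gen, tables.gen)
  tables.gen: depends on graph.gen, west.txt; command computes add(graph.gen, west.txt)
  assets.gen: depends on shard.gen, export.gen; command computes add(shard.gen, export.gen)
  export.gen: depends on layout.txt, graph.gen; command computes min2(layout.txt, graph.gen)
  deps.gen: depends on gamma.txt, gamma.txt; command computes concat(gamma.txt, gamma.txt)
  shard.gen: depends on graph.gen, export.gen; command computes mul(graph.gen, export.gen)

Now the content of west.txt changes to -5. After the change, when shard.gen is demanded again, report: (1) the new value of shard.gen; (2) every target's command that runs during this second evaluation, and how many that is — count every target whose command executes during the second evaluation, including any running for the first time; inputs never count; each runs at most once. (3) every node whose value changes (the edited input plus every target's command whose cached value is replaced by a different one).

New value of shard.gen: 25.
Target commands that run: export.gen, graph.gen, shard.gen — 3 in total.
Values that change: export.gen, graph.gen, shard.gen, west.txt.

First evaluation (everything demanded from the output):
  graph.gen = min2(9, 3) = 3
  export.gen = min2(9, 3) = 3
  shard.gen = mul(3, 3) = 9

Propagation after the edit:
  graph.gen: runs — west.txt 3->-5; result -5.
  export.gen: runs — graph.gen 3->-5; result -5.
  shard.gen: runs — graph.gen 3->-5; export.gen 3->-5; result 25.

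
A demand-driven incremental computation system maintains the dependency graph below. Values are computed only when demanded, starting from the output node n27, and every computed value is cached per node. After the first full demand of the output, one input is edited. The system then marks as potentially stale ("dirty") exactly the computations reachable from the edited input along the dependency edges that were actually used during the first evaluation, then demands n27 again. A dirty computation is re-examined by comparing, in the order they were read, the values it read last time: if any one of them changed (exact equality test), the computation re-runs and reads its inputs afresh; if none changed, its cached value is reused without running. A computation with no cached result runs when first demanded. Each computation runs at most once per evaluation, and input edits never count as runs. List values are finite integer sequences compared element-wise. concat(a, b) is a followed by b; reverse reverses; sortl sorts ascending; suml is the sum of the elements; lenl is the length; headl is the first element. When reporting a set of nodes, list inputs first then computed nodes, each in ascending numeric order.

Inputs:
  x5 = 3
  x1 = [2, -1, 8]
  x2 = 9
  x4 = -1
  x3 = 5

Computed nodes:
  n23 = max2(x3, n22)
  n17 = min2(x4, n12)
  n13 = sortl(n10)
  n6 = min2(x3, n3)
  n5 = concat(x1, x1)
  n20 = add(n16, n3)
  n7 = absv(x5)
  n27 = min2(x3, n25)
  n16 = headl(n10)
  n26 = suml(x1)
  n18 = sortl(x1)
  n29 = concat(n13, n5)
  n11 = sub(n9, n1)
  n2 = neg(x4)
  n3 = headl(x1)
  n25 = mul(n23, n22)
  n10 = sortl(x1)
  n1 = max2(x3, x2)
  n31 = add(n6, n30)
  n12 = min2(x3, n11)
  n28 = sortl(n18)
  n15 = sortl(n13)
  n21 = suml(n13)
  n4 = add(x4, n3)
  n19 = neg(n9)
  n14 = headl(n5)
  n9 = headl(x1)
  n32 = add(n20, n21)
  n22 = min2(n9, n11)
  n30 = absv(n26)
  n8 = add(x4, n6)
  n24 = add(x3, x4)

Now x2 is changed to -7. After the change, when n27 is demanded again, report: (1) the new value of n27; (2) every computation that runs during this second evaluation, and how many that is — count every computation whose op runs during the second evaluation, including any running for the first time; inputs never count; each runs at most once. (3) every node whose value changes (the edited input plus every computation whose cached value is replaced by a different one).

New value of n27: -15.
Computations that run: n1, n11, n22, n23, n25, n27 — 6 in total.
Values that change: x2, n1, n11, n22, n25, n27.

First evaluation (everything demanded from the output):
  n1 = max2(5, 9) = 9
  n9 = headl([2, -1, 8]) = 2
  n11 = sub(2, 9) = -7
  n22 = min2(2, -7) = -7
  n23 = max2(5, -7) = 5
  n25 = mul(5, -7) = -35
  n27 = min2(5, -35) = -35

Propagation after the edit:
  n1: runs — x2 9->-7; result 5.
  n11: runs — n1 9->5; result -3.
  n22: runs — n11 -7->-3; result -3.
  n23: runs — n22 -7->-3; result 5 (same value as before).
  n25: runs — n22 -7->-3; result -15.
  n27: runs — n25 -35->-15; result -15.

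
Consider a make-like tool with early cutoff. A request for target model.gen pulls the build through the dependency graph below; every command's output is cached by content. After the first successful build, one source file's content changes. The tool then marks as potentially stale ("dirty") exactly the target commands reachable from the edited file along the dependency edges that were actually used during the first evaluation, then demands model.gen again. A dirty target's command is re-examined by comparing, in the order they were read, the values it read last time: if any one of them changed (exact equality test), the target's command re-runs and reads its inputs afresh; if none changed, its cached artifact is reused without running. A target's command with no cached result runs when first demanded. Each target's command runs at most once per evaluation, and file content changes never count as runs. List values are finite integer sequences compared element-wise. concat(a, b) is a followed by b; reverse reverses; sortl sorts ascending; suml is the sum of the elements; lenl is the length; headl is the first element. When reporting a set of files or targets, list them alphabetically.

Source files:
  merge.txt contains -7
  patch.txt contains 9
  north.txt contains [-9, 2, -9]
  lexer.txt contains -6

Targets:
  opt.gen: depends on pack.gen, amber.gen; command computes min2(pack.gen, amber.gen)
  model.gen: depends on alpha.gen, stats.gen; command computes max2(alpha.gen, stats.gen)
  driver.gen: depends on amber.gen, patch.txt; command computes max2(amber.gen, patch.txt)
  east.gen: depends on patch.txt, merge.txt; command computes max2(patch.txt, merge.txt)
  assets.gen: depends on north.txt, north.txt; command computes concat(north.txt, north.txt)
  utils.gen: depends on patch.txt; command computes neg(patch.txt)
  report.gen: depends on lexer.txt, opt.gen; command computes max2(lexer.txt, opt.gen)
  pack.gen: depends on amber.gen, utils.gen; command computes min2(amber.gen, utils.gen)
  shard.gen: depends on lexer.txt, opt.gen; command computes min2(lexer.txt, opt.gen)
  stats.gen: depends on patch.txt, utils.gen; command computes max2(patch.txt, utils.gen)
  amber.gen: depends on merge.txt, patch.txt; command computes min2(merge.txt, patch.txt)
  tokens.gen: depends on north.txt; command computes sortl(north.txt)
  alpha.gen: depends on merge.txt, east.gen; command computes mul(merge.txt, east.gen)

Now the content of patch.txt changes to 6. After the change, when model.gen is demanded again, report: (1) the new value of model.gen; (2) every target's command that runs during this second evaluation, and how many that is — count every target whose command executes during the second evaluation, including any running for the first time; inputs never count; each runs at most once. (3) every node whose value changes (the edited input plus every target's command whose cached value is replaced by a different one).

Demanding model.gen again yields 6.
5 target commands run: alpha.gen, east.gen, model.gen, stats.gen, utils.gen.
The nodes whose values change: alpha.gen, east.gen, model.gen, patch.txt, stats.gen, utils.gen.

First demand of the output computes:
  east.gen = max2(9, -7) = 9
  alpha.gen = mul(-7, 9) = -63
  utils.gen = neg(9) = -9
  stats.gen = max2(9, -9) = 9
  model.gen = max2(-63, 9) = 9

After the edit, cleaning proceeds:
  east.gen: a read changed (patch.txt 9->6) — executes, giving 6.
  alpha.gen: a read changed (east.gen 9->6) — executes, giving -42.
  utils.gen: a read changed (patch.txt 9->6) — executes, giving -6.
  stats.gen: a read changed (patch.txt 9->6; utils.gen -9->-6) — executes, giving 6.
  model.gen: a read changed (alpha.gen -63->-42; stats.gen 9->6) — executes, giving 6.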